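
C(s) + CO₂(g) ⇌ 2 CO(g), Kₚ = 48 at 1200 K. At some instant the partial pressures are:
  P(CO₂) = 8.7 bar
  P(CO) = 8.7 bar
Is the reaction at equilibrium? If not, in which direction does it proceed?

in the forward direction

(C is a pure solid — omitted from Qₚ.)
Qₚ = P(CO)² / P(CO₂) = (8.7)² / (8.7) = 8.7
Qₚ = 8.7 < Kₚ = 48, so the forward reaction proceeds.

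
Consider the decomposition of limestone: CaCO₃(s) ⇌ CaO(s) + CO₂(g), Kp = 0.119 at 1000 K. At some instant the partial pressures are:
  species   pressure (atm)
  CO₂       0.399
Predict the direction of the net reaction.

in the reverse direction

(CaCO₃, CaO are pure solids — omitted from Qp.)
Qp = P(CO₂) = 0.399
Qp = 0.399 > Kp = 0.119, so the reverse reaction proceeds.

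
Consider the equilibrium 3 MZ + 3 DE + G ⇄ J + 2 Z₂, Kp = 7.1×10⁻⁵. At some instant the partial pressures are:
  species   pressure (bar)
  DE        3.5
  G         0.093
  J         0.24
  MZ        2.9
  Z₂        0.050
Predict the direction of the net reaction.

in the forward direction

Qp = P(J)·P(Z₂)² / (P(MZ)³·P(DE)³·P(G)) = (0.24)·(0.050)² / ((2.9)³·(3.5)³·(0.093)) = 6.2×10⁻⁶
Qp = 6.2×10⁻⁶ < Kp = 7.1×10⁻⁵, so the forward reaction proceeds.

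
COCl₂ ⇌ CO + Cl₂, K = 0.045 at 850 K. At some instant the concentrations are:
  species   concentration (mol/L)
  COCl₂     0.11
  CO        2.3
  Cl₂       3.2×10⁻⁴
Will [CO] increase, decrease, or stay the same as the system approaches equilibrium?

Q = [CO]·[Cl₂] / [COCl₂] = (2.3)·(3.2×10⁻⁴) / (0.11) = 0.0067
Q = 0.0067 < K = 0.045: net forward reaction.
CO is a product, so it increases.

increase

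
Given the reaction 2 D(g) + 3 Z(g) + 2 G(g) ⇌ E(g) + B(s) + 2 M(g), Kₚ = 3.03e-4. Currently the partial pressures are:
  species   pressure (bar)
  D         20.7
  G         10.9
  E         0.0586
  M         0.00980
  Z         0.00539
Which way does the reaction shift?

(B is a pure solid — omitted from Qₚ.)
Qₚ = P(E)·P(M)² / (P(D)²·P(Z)³·P(G)²) = (0.0586)·(0.00980)² / ((20.7)²·(0.00539)³·(10.9)²) = 7.06e-4
Qₚ = 7.06e-4 > Kₚ = 3.03e-4, so the reverse reaction proceeds.

in the reverse direction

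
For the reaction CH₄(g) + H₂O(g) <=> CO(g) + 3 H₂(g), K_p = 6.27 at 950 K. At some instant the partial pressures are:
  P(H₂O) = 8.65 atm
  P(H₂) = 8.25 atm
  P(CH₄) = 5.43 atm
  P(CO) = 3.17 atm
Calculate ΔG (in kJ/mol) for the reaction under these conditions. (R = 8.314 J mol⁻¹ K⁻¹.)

Q_p = P(CO)·P(H₂)³ / (P(CH₄)·P(H₂O)) = (3.17)·(8.25)³ / ((5.43)·(8.65)) = 37.9
ΔG = RT ln(Q_p/K_p) = (8.314 J mol⁻¹ K⁻¹)(950 K) × ln(37.9/6.27)
   = (7.898 kJ/mol)(1.799) = 14.2 kJ/mol
ΔG > 0, so the forward reaction is non-spontaneous (proceeds in reverse).

ΔG = 14.2 kJ/mol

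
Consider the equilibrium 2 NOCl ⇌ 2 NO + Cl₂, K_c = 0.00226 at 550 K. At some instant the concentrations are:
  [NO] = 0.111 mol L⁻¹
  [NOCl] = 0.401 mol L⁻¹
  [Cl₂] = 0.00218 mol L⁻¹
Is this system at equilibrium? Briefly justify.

no; Q < K, reaction proceeds forward

Q_c = [NO]²·[Cl₂] / [NOCl]² = (0.111)²·(0.00218) / (0.401)² = 1.67×10⁻⁴
Q_c = 1.67×10⁻⁴ < K_c = 0.00226: net forward reaction.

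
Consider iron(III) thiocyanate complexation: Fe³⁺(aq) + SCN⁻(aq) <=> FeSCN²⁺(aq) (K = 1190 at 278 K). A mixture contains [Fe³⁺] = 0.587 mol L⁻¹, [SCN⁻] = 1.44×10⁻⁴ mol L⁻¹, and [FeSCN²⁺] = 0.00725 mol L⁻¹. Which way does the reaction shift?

to the right

Q = [FeSCN²⁺] / ([Fe³⁺]·[SCN⁻]) = (0.00725) / ((0.587)·(1.44×10⁻⁴)) = 85.8
Q = 85.8 < K = 1190, so the forward reaction proceeds.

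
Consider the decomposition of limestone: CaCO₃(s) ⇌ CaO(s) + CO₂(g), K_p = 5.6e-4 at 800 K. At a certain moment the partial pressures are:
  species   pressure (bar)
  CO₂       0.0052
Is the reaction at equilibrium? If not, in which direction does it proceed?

to the left

(CaCO₃, CaO are pure solids — omitted from Q_p.)
Q_p = P(CO₂) = 0.0052
Q_p = 0.0052 > K_p = 5.6e-4, so the reverse reaction proceeds.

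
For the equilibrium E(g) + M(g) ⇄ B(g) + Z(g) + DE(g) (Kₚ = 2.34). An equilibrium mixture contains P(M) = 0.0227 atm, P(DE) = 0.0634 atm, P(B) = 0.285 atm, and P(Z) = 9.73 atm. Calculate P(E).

At equilibrium, Kₚ = P(B)·P(Z)·P(DE) / (P(E)·P(M)) = 2.34.
(0.285)·(9.73)·(0.0634) / ((P(E))·(0.0227)) = 2.34
P(E) = 3.31 atm

P(E) = 3.31 atm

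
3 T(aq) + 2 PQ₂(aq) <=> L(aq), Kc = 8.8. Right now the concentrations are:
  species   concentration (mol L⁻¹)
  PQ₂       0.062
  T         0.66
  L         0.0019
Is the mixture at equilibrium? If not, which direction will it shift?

Qc = [L] / ([T]³·[PQ₂]²) = (0.0019) / ((0.66)³·(0.062)²) = 1.7
Qc = 1.7 < Kc = 8.8: net forward reaction.

no; Q < K, reaction proceeds forward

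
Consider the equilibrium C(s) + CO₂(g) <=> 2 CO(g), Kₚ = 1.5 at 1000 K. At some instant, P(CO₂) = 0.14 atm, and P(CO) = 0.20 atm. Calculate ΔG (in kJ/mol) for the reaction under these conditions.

ΔG = -13.8 kJ/mol

(C is a pure solid — omitted from Qₚ.)
Qₚ = P(CO)² / P(CO₂) = (0.20)² / (0.14) = 0.286
ΔG = RT ln(Qₚ/Kₚ) = (8.314 J mol⁻¹ K⁻¹)(1000 K) × ln(0.286/1.5)
   = (8.314 kJ/mol)(-1.657) = -13.8 kJ/mol
ΔG < 0, so the forward reaction is spontaneous (proceeds forward).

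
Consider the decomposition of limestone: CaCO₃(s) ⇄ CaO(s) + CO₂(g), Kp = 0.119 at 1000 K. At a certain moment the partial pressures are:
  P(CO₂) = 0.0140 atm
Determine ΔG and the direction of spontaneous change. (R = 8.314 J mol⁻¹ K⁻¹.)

(CaCO₃, CaO are pure solids — omitted from Qp.)
Qp = P(CO₂) = 0.0140
ΔG = RT ln(Qp/Kp) = (8.314 J mol⁻¹ K⁻¹)(1000 K) × ln(0.0140/0.119)
   = (8.314 kJ/mol)(-2.140) = -17.8 kJ/mol
ΔG < 0, so the forward reaction is spontaneous (proceeds forward).

ΔG = -17.8 kJ/mol; the forward reaction is spontaneous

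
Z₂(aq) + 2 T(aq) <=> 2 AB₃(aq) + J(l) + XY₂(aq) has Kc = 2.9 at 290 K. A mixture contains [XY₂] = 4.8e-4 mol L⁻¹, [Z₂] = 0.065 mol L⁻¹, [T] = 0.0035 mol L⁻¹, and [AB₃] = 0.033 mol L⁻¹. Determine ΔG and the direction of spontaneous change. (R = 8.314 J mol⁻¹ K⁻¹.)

(J is a pure liquid — omitted from Qc.)
Qc = [AB₃]²·[XY₂] / ([Z₂]·[T]²) = (0.033)²·(4.8e-4) / ((0.065)·(0.0035)²) = 0.656
ΔG = RT ln(Qc/Kc) = (8.314 J mol⁻¹ K⁻¹)(290 K) × ln(0.656/2.9)
   = (2.411 kJ/mol)(-1.486) = -3.58 kJ/mol
ΔG < 0, so the forward reaction is spontaneous (proceeds forward).

ΔG = -3.58 kJ/mol; the forward reaction is spontaneous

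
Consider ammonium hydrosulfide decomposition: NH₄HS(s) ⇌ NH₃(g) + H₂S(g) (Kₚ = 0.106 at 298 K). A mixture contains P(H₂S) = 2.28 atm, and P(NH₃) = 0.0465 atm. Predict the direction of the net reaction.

neither direction; the system is at equilibrium

(NH₄HS is a pure solid — omitted from Qₚ.)
Qₚ = P(NH₃)·P(H₂S) = (0.0465)·(2.28) = 0.106
Qₚ = 0.106 = Kₚ, so the system is already at equilibrium.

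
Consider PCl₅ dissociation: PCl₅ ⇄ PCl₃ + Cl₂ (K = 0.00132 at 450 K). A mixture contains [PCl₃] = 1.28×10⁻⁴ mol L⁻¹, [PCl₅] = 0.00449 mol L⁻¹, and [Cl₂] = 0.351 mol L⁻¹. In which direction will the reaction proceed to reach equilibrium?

Q = [PCl₃]·[Cl₂] / [PCl₅] = (1.28×10⁻⁴)·(0.351) / (0.00449) = 0.0100
Q = 0.0100 > K = 0.00132, so the reverse reaction proceeds.

toward reactants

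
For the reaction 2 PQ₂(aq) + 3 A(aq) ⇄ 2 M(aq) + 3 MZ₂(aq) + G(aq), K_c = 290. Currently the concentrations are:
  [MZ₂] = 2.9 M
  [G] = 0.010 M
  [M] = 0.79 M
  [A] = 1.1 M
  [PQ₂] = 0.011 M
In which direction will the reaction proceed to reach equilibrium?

Q_c = [M]²·[MZ₂]³·[G] / ([PQ₂]²·[A]³) = (0.79)²·(2.9)³·(0.010) / ((0.011)²·(1.1)³) = 950
Q_c = 950 > K_c = 290, so the reverse reaction proceeds.

to the left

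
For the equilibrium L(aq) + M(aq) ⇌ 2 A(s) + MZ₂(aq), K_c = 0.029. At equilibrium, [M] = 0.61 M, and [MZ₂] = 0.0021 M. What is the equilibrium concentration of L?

(A is a pure solid — omitted from K_c.)
At equilibrium, K_c = [MZ₂] / ([L]·[M]) = 0.029.
(0.0021) / (([L])·(0.61)) = 0.029
[L] = 0.119 = 0.12 M

[L] = 0.12 M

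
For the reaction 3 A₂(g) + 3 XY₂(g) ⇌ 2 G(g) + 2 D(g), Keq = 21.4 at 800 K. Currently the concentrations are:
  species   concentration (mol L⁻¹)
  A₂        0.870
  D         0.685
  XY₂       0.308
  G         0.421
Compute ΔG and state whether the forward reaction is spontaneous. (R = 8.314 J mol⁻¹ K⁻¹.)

ΔG = -10.6 kJ/mol; the forward reaction is spontaneous

Q = [G]²·[D]² / ([A₂]³·[XY₂]³) = (0.421)²·(0.685)² / ((0.870)³·(0.308)³) = 4.32
ΔG = RT ln(Q/Keq) = (8.314 J mol⁻¹ K⁻¹)(800 K) × ln(4.32/21.4)
   = (6.651 kJ/mol)(-1.600) = -10.6 kJ/mol
ΔG < 0, so the forward reaction is spontaneous (proceeds forward).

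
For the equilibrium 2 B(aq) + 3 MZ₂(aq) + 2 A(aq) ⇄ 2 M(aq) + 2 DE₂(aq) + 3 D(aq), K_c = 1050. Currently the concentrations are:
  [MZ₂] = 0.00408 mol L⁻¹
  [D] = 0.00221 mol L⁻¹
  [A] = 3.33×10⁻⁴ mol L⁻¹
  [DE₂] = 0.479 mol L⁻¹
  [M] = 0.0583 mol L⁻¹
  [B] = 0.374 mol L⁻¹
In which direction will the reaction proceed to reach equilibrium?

reverse (toward reactants)

Q_c = [M]²·[DE₂]²·[D]³ / ([B]²·[MZ₂]³·[A]²) = (0.0583)²·(0.479)²·(0.00221)³ / ((0.374)²·(0.00408)³·(3.33×10⁻⁴)²) = 7990
Q_c = 7990 > K_c = 1050, so the reverse reaction proceeds.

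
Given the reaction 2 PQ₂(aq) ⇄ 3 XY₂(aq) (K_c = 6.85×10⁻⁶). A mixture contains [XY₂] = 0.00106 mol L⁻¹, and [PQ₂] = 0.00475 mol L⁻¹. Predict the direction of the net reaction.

in the reverse direction

Q_c = [XY₂]³ / [PQ₂]² = (0.00106)³ / (0.00475)² = 5.28×10⁻⁵
Q_c = 5.28×10⁻⁵ > K_c = 6.85×10⁻⁶, so the reverse reaction proceeds.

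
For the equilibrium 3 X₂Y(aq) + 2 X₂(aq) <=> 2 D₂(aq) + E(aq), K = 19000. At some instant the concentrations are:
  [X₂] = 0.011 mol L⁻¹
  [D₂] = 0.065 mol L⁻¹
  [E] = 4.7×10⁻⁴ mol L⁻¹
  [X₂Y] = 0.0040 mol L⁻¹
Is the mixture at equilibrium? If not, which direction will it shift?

no; Q > K, reaction proceeds in reverse

Q = [D₂]²·[E] / ([X₂Y]³·[X₂]²) = (0.065)²·(4.7×10⁻⁴) / ((0.0040)³·(0.011)²) = 2.6×10⁵
Q = 2.6×10⁵ > K = 19000: net reverse reaction.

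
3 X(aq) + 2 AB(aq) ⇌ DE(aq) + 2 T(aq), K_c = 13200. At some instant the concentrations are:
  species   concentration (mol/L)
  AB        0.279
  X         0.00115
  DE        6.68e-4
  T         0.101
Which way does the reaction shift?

Q_c = [DE]·[T]² / ([X]³·[AB]²) = (6.68e-4)·(0.101)² / ((0.00115)³·(0.279)²) = 57600
Q_c = 57600 > K_c = 13200, so the reverse reaction proceeds.

to the left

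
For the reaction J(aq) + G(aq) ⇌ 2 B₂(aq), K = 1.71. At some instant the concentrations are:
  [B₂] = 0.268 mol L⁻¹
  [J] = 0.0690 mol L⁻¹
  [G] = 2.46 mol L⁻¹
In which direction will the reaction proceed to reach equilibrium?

in the forward direction

Q = [B₂]² / ([J]·[G]) = (0.268)² / ((0.0690)·(2.46)) = 0.423
Q = 0.423 < K = 1.71, so the forward reaction proceeds.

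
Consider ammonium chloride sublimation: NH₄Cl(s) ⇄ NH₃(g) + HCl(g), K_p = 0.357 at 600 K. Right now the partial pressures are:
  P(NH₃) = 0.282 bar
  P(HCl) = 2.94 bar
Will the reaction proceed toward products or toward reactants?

(NH₄Cl is a pure solid — omitted from Q_p.)
Q_p = P(NH₃)·P(HCl) = (0.282)·(2.94) = 0.829
Q_p = 0.829 > K_p = 0.357, so the reverse reaction proceeds.

to the left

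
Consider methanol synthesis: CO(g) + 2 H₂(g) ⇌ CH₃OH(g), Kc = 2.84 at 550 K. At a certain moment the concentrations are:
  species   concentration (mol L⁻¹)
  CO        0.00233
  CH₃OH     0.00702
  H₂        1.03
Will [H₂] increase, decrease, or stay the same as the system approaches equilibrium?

stay the same

Qc = [CH₃OH] / ([CO]·[H₂]²) = (0.00702) / ((0.00233)·(1.03)²) = 2.84
Qc = 2.84 = Kc; the system is at equilibrium.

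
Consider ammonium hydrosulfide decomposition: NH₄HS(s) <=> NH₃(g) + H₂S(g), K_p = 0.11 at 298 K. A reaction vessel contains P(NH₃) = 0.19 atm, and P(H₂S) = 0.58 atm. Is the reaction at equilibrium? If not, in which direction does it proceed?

(NH₄HS is a pure solid — omitted from Q_p.)
Q_p = P(NH₃)·P(H₂S) = (0.19)·(0.58) = 0.11
Q_p = 0.11 = K_p, so the system is already at equilibrium.

at equilibrium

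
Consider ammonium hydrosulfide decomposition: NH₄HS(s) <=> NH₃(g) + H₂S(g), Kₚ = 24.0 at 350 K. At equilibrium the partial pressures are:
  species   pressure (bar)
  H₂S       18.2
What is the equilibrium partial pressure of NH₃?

(NH₄HS is a pure solid — omitted from Kₚ.)
At equilibrium, Kₚ = P(NH₃)·P(H₂S) = 24.0.
(P(NH₃))·(18.2) = 24.0
P(NH₃) = 1.32 bar

P(NH₃) = 1.32 bar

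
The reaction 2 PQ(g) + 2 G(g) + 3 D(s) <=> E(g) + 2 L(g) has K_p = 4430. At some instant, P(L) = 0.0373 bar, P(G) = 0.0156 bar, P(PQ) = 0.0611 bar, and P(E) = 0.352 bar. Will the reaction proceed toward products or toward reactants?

toward products

(D is a pure solid — omitted from Q_p.)
Q_p = P(E)·P(L)² / (P(PQ)²·P(G)²) = (0.352)·(0.0373)² / ((0.0611)²·(0.0156)²) = 539
Q_p = 539 < K_p = 4430, so the forward reaction proceeds.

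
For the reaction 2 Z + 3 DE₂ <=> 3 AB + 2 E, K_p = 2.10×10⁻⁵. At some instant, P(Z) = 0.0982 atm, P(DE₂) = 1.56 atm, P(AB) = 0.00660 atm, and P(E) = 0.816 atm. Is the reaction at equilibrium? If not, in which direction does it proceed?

to the right

Q_p = P(AB)³·P(E)² / (P(Z)²·P(DE₂)³) = (0.00660)³·(0.816)² / ((0.0982)²·(1.56)³) = 5.23×10⁻⁶
Q_p = 5.23×10⁻⁶ < K_p = 2.10×10⁻⁵, so the forward reaction proceeds.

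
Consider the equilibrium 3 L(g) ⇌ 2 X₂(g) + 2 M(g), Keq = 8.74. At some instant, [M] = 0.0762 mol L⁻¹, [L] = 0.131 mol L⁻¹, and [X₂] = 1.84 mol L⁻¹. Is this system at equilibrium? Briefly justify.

Q = [X₂]²·[M]² / [L]³ = (1.84)²·(0.0762)² / (0.131)³ = 8.74
Q = 8.74 = Keq; the system is at equilibrium.

yes, at equilibrium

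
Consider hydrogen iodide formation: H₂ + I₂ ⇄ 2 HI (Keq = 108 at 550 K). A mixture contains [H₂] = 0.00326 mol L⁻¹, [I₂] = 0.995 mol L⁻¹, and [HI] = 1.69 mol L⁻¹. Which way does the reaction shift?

reverse (toward reactants)

Q = [HI]² / ([H₂]·[I₂]) = (1.69)² / ((0.00326)·(0.995)) = 881
Q = 881 > Keq = 108, so the reverse reaction proceeds.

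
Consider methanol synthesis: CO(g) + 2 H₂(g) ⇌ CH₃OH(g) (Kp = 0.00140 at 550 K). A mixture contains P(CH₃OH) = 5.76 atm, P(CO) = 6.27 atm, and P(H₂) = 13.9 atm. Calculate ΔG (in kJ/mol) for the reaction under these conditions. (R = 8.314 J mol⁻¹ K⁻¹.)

ΔG = 5.59 kJ/mol

Qp = P(CH₃OH) / (P(CO)·P(H₂)²) = (5.76) / ((6.27)·(13.9)²) = 0.00475
ΔG = RT ln(Qp/Kp) = (8.314 J mol⁻¹ K⁻¹)(550 K) × ln(0.00475/0.00140)
   = (4.573 kJ/mol)(1.222) = 5.59 kJ/mol
ΔG > 0, so the forward reaction is non-spontaneous (proceeds in reverse).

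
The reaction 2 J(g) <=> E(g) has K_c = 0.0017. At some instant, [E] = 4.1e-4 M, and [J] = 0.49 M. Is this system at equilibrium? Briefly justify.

yes, at equilibrium

Q_c = [E] / [J]² = (4.1e-4) / (0.49)² = 0.0017
Q_c = 0.0017 = K_c; the system is at equilibrium.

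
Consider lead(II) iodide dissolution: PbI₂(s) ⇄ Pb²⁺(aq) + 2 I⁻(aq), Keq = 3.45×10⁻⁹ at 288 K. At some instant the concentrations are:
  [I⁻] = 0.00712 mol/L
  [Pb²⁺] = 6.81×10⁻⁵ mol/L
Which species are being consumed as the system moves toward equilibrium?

none (at equilibrium)

(PbI₂ is a pure solid — omitted from Q.)
Q = [Pb²⁺]·[I⁻]² = (6.81×10⁻⁵)·(0.00712)² = 3.45×10⁻⁹
Q = 3.45×10⁻⁹ = Keq; the system is at equilibrium.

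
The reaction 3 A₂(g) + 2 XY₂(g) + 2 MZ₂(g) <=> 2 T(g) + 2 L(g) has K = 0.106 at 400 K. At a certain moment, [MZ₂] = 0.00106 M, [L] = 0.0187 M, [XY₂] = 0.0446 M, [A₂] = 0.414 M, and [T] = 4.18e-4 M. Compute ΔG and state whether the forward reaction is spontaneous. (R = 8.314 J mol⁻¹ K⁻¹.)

Q = [T]²·[L]² / ([A₂]³·[XY₂]²·[MZ₂]²) = (4.18e-4)²·(0.0187)² / ((0.414)³·(0.0446)²·(0.00106)²) = 0.385
ΔG = RT ln(Q/K) = (8.314 J mol⁻¹ K⁻¹)(400 K) × ln(0.385/0.106)
   = (3.326 kJ/mol)(1.290) = 4.29 kJ/mol
ΔG > 0, so the forward reaction is non-spontaneous (proceeds in reverse).

ΔG = 4.29 kJ/mol; the forward reaction is non-spontaneous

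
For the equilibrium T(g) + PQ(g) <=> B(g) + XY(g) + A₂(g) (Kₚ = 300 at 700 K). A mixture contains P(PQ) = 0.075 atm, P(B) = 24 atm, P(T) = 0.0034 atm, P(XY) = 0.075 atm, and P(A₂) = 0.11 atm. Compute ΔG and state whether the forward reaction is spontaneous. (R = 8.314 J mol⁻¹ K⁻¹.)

ΔG = 5.53 kJ/mol; the forward reaction is non-spontaneous

Qₚ = P(B)·P(XY)·P(A₂) / (P(T)·P(PQ)) = (24)·(0.075)·(0.11) / ((0.0034)·(0.075)) = 776
ΔG = RT ln(Qₚ/Kₚ) = (8.314 J mol⁻¹ K⁻¹)(700 K) × ln(776/300)
   = (5.820 kJ/mol)(0.9504) = 5.53 kJ/mol
ΔG > 0, so the forward reaction is non-spontaneous (proceeds in reverse).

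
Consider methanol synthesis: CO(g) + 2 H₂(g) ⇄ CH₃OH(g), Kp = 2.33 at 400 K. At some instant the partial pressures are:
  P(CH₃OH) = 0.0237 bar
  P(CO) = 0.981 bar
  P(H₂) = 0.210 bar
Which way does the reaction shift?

Qp = P(CH₃OH) / (P(CO)·P(H₂)²) = (0.0237) / ((0.981)·(0.210)²) = 0.548
Qp = 0.548 < Kp = 2.33, so the forward reaction proceeds.

forward (toward products)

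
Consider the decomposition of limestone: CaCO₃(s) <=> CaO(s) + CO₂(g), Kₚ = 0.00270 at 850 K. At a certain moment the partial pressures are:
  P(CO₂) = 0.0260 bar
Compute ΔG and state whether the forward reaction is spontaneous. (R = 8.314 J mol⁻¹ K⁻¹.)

ΔG = 16.0 kJ/mol; the forward reaction is non-spontaneous

(CaCO₃, CaO are pure solids — omitted from Qₚ.)
Qₚ = P(CO₂) = 0.0260
ΔG = RT ln(Qₚ/Kₚ) = (8.314 J mol⁻¹ K⁻¹)(850 K) × ln(0.0260/0.00270)
   = (7.067 kJ/mol)(2.265) = 16.0 kJ/mol
ΔG > 0, so the forward reaction is non-spontaneous (proceeds in reverse).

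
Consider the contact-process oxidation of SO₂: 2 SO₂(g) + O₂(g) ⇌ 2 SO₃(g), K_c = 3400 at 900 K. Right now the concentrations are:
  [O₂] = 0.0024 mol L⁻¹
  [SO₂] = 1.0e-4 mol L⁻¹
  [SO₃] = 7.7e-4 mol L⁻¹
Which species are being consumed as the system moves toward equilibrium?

SO₃ (products)

Q_c = [SO₃]² / ([SO₂]²·[O₂]) = (7.7e-4)² / ((1.0e-4)²·(0.0024)) = 25000
Q_c = 25000 > K_c = 3400: net reverse reaction.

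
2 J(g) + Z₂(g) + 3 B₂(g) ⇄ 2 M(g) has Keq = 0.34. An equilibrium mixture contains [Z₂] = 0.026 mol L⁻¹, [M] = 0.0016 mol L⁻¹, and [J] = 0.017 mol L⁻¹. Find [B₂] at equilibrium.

At equilibrium, Keq = [M]² / ([J]²·[Z₂]·[B₂]³) = 0.34.
(0.0016)² / ((0.017)²·(0.026)·([B₂])³) = 0.34
[B₂]³ = 1.00 ⇒ [B₂] = 1.0 mol L⁻¹

[B₂] = 1.0 mol L⁻¹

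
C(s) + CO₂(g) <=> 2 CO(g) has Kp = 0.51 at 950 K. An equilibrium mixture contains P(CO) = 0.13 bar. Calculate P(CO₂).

P(CO₂) = 0.033 bar

(C is a pure solid — omitted from Kp.)
At equilibrium, Kp = P(CO)² / P(CO₂) = 0.51.
(0.13)² / (P(CO₂)) = 0.51
P(CO₂) = 0.0331 = 0.033 bar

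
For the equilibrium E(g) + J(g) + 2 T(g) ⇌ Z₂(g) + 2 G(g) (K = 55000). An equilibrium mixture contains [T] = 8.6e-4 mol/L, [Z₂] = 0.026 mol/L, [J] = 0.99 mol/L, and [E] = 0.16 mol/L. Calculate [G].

At equilibrium, K = [Z₂]·[G]² / ([E]·[J]·[T]²) = 55000.
(0.026)·([G])² / ((0.16)·(0.99)·(8.6e-4)²) = 55000
[G]² = 0.248 ⇒ [G] = 0.50 mol/L

[G] = 0.50 mol/L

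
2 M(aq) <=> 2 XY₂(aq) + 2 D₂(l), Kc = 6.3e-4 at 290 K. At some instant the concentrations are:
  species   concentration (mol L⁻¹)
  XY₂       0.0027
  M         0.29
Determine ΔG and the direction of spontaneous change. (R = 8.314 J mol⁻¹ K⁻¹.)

ΔG = -4.78 kJ/mol; the forward reaction is spontaneous

(D₂ is a pure liquid — omitted from Qc.)
Qc = [XY₂]² / [M]² = (0.0027)² / (0.29)² = 8.67e-5
ΔG = RT ln(Qc/Kc) = (8.314 J mol⁻¹ K⁻¹)(290 K) × ln(8.67e-5/6.3e-4)
   = (2.411 kJ/mol)(-1.983) = -4.78 kJ/mol
ΔG < 0, so the forward reaction is spontaneous (proceeds forward).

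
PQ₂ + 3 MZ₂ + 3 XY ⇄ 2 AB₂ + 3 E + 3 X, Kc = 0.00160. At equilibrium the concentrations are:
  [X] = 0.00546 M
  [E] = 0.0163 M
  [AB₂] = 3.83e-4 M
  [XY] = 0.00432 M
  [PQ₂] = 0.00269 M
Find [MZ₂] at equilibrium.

[MZ₂] = 0.00668 M

At equilibrium, Kc = [AB₂]²·[E]³·[X]³ / ([PQ₂]·[MZ₂]³·[XY]³) = 0.00160.
(3.83e-4)²·(0.0163)³·(0.00546)³ / ((0.00269)·([MZ₂])³·(0.00432)³) = 0.00160
[MZ₂]³ = 2.98e-7 ⇒ [MZ₂] = 0.00668 M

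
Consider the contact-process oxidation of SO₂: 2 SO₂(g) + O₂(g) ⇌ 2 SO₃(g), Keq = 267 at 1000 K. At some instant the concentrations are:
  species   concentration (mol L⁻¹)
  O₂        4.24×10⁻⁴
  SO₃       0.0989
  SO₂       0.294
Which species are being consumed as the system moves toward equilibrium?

Q = [SO₃]² / ([SO₂]²·[O₂]) = (0.0989)² / ((0.294)²·(4.24×10⁻⁴)) = 267
Q = 267 = Keq; the system is at equilibrium.

none (at equilibrium)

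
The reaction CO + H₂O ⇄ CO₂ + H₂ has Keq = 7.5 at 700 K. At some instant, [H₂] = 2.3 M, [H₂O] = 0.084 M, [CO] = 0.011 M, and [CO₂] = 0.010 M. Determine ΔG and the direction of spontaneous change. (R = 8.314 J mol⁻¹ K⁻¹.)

Q = [CO₂]·[H₂] / ([CO]·[H₂O]) = (0.010)·(2.3) / ((0.011)·(0.084)) = 24.9
ΔG = RT ln(Q/Keq) = (8.314 J mol⁻¹ K⁻¹)(700 K) × ln(24.9/7.5)
   = (5.820 kJ/mol)(1.200) = 6.98 kJ/mol
ΔG > 0, so the forward reaction is non-spontaneous (proceeds in reverse).

ΔG = 6.98 kJ/mol; the forward reaction is non-spontaneous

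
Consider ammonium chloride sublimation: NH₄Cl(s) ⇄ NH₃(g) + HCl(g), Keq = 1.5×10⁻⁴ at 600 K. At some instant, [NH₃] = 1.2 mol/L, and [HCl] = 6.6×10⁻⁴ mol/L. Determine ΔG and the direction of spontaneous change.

(NH₄Cl is a pure solid — omitted from Q.)
Q = [NH₃]·[HCl] = (1.2)·(6.6×10⁻⁴) = 7.92×10⁻⁴
ΔG = RT ln(Q/Keq) = (8.314 J mol⁻¹ K⁻¹)(600 K) × ln(7.92×10⁻⁴/1.5×10⁻⁴)
   = (4.988 kJ/mol)(1.664) = 8.30 kJ/mol
ΔG > 0, so the forward reaction is non-spontaneous (proceeds in reverse).

ΔG = 8.30 kJ/mol; the forward reaction is non-spontaneous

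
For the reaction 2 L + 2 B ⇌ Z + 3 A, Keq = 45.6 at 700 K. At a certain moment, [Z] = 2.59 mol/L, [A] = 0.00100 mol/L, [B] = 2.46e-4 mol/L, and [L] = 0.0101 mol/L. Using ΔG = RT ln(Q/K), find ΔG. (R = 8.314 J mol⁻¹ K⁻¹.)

Q = [Z]·[A]³ / ([L]²·[B]²) = (2.59)·(0.00100)³ / ((0.0101)²·(2.46e-4)²) = 420
ΔG = RT ln(Q/Keq) = (8.314 J mol⁻¹ K⁻¹)(700 K) × ln(420/45.6)
   = (5.820 kJ/mol)(2.220) = 12.9 kJ/mol
ΔG > 0, so the forward reaction is non-spontaneous (proceeds in reverse).

ΔG = 12.9 kJ/mol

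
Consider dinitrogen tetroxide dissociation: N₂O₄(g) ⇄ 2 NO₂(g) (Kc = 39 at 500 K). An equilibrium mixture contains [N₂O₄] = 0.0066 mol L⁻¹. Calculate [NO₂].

At equilibrium, Kc = [NO₂]² / [N₂O₄] = 39.
([NO₂])² / (0.0066) = 39
[NO₂]² = 0.257 ⇒ [NO₂] = 0.51 mol L⁻¹

[NO₂] = 0.51 mol L⁻¹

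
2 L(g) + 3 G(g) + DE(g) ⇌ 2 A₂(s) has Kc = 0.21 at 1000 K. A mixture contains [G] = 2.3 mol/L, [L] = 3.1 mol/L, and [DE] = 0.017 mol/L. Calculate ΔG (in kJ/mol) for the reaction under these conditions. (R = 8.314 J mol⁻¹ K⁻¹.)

(A₂ is a pure solid — omitted from Qc.)
Qc = 1 / ([L]²·[G]³·[DE]) = 1 / ((3.1)²·(2.3)³·(0.017)) = 0.503
ΔG = RT ln(Qc/Kc) = (8.314 J mol⁻¹ K⁻¹)(1000 K) × ln(0.503/0.21)
   = (8.314 kJ/mol)(0.8735) = 7.26 kJ/mol
ΔG > 0, so the forward reaction is non-spontaneous (proceeds in reverse).

ΔG = 7.26 kJ/mol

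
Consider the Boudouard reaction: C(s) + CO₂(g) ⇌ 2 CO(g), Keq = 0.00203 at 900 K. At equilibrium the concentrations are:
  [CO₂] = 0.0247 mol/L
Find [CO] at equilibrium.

[CO] = 0.00708 mol/L

(C is a pure solid — omitted from Keq.)
At equilibrium, Keq = [CO]² / [CO₂] = 0.00203.
([CO])² / (0.0247) = 0.00203
[CO]² = 5.01×10⁻⁵ ⇒ [CO] = 0.00708 mol/L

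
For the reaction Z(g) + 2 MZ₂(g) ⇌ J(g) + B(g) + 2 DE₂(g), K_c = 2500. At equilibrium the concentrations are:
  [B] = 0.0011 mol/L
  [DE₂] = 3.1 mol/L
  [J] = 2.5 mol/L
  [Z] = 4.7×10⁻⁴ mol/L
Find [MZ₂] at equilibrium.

At equilibrium, K_c = [J]·[B]·[DE₂]² / ([Z]·[MZ₂]²) = 2500.
(2.5)·(0.0011)·(3.1)² / ((4.7×10⁻⁴)·([MZ₂])²) = 2500
[MZ₂]² = 0.0225 ⇒ [MZ₂] = 0.15 mol/L

[MZ₂] = 0.15 mol/L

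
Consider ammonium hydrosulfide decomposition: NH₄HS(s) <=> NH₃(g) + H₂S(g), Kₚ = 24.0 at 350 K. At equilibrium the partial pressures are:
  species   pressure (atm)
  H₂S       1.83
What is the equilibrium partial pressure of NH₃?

(NH₄HS is a pure solid — omitted from Kₚ.)
At equilibrium, Kₚ = P(NH₃)·P(H₂S) = 24.0.
(P(NH₃))·(1.83) = 24.0
P(NH₃) = 13.1 atm

P(NH₃) = 13.1 atm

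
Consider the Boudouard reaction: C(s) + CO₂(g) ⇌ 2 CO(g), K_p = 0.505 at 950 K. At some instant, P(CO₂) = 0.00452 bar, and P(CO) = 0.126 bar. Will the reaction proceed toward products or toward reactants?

(C is a pure solid — omitted from Q_p.)
Q_p = P(CO)² / P(CO₂) = (0.126)² / (0.00452) = 3.51
Q_p = 3.51 > K_p = 0.505, so the reverse reaction proceeds.

reverse (toward reactants)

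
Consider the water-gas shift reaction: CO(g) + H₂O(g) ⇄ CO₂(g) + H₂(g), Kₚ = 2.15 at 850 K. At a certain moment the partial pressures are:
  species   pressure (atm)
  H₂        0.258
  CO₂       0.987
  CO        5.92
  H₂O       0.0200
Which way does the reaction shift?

neither direction; the system is at equilibrium

Qₚ = P(CO₂)·P(H₂) / (P(CO)·P(H₂O)) = (0.987)·(0.258) / ((5.92)·(0.0200)) = 2.15
Qₚ = 2.15 = Kₚ, so the system is already at equilibrium.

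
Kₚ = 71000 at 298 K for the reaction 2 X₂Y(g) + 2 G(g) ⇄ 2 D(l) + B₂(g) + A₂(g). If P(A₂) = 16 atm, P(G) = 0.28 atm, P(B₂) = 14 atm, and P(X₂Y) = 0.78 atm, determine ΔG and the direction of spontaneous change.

ΔG = -6.73 kJ/mol; the forward reaction is spontaneous

(D is a pure liquid — omitted from Qₚ.)
Qₚ = P(B₂)·P(A₂) / (P(X₂Y)²·P(G)²) = (14)·(16) / ((0.78)²·(0.28)²) = 4700
ΔG = RT ln(Qₚ/Kₚ) = (8.314 J mol⁻¹ K⁻¹)(298 K) × ln(4700/71000)
   = (2.478 kJ/mol)(-2.715) = -6.73 kJ/mol
ΔG < 0, so the forward reaction is spontaneous (proceeds forward).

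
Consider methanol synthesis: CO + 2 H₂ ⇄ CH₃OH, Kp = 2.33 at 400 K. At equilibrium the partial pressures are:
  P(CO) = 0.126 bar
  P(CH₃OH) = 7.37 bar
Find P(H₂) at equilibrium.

P(H₂) = 5.01 bar

At equilibrium, Kp = P(CH₃OH) / (P(CO)·P(H₂)²) = 2.33.
(7.37) / ((0.126)·(P(H₂))²) = 2.33
P(H₂)² = 25.1 ⇒ P(H₂) = 5.01 bar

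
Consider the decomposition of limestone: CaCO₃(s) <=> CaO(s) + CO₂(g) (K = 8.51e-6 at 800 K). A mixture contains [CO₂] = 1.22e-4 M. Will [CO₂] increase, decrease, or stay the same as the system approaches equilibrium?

decrease

(CaCO₃, CaO are pure solids — omitted from Q.)
Q = [CO₂] = 1.22e-4
Q = 1.22e-4 > K = 8.51e-6: net reverse reaction.
CO₂ is a product, so it decreases.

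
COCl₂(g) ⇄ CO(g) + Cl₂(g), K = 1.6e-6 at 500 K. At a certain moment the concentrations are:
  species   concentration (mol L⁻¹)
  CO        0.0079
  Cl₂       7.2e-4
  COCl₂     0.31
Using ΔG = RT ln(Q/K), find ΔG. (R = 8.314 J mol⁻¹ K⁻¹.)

ΔG = 10.1 kJ/mol

Q = [CO]·[Cl₂] / [COCl₂] = (0.0079)·(7.2e-4) / (0.31) = 1.83e-5
ΔG = RT ln(Q/K) = (8.314 J mol⁻¹ K⁻¹)(500 K) × ln(1.83e-5/1.6e-6)
   = (4.157 kJ/mol)(2.437) = 10.1 kJ/mol
ΔG > 0, so the forward reaction is non-spontaneous (proceeds in reverse).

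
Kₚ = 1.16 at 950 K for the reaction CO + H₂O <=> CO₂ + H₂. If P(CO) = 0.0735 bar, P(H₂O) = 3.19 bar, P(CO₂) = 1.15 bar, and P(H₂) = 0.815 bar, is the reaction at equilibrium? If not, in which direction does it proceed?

Qₚ = P(CO₂)·P(H₂) / (P(CO)·P(H₂O)) = (1.15)·(0.815) / ((0.0735)·(3.19)) = 4.00
Qₚ = 4.00 > Kₚ = 1.16, so the reverse reaction proceeds.

to the left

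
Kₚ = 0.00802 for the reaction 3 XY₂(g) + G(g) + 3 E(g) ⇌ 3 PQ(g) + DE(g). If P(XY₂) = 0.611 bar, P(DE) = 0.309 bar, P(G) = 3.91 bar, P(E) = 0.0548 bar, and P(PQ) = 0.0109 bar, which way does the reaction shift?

Qₚ = P(PQ)³·P(DE) / (P(XY₂)³·P(G)·P(E)³) = (0.0109)³·(0.309) / ((0.611)³·(3.91)·(0.0548)³) = 0.00273
Qₚ = 0.00273 < Kₚ = 0.00802, so the forward reaction proceeds.

toward products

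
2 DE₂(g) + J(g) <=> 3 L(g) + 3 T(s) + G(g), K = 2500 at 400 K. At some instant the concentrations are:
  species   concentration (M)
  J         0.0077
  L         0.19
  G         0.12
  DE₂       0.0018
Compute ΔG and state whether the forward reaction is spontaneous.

(T is a pure solid — omitted from Q.)
Q = [L]³·[G] / ([DE₂]²·[J]) = (0.19)³·(0.12) / ((0.0018)²·(0.0077)) = 33000
ΔG = RT ln(Q/K) = (8.314 J mol⁻¹ K⁻¹)(400 K) × ln(33000/2500)
   = (3.326 kJ/mol)(2.580) = 8.58 kJ/mol
ΔG > 0, so the forward reaction is non-spontaneous (proceeds in reverse).

ΔG = 8.58 kJ/mol; the forward reaction is non-spontaneous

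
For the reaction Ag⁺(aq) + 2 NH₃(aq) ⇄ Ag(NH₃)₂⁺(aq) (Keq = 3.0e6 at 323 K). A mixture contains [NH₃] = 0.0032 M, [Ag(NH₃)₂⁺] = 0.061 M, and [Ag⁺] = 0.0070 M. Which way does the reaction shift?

Q = [Ag(NH₃)₂⁺] / ([Ag⁺]·[NH₃]²) = (0.061) / ((0.0070)·(0.0032)²) = 8.5e5
Q = 8.5e5 < Keq = 3.0e6, so the forward reaction proceeds.

in the forward direction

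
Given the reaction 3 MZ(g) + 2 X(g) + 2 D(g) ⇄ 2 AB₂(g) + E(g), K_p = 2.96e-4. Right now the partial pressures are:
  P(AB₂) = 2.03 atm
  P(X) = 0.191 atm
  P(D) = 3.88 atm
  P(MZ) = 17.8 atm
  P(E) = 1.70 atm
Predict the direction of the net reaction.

in the reverse direction

Q_p = P(AB₂)²·P(E) / (P(MZ)³·P(X)²·P(D)²) = (2.03)²·(1.70) / ((17.8)³·(0.191)²·(3.88)²) = 0.00226
Q_p = 0.00226 > K_p = 2.96e-4, so the reverse reaction proceeds.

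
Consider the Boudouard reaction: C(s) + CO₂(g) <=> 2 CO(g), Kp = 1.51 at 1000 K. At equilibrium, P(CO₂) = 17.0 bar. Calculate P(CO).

P(CO) = 5.07 bar

(C is a pure solid — omitted from Kp.)
At equilibrium, Kp = P(CO)² / P(CO₂) = 1.51.
(P(CO))² / (17.0) = 1.51
P(CO)² = 25.7 ⇒ P(CO) = 5.07 bar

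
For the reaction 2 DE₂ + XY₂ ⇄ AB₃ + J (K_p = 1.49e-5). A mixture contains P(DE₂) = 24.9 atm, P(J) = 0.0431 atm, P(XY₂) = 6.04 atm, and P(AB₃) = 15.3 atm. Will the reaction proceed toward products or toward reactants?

in the reverse direction

Q_p = P(AB₃)·P(J) / (P(DE₂)²·P(XY₂)) = (15.3)·(0.0431) / ((24.9)²·(6.04)) = 1.76e-4
Q_p = 1.76e-4 > K_p = 1.49e-5, so the reverse reaction proceeds.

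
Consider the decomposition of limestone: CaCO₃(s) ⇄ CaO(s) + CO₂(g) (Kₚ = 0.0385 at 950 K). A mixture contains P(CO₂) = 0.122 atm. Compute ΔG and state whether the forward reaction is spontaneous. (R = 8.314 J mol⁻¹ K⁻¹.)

ΔG = 9.11 kJ/mol; the forward reaction is non-spontaneous

(CaCO₃, CaO are pure solids — omitted from Qₚ.)
Qₚ = P(CO₂) = 0.122
ΔG = RT ln(Qₚ/Kₚ) = (8.314 J mol⁻¹ K⁻¹)(950 K) × ln(0.122/0.0385)
   = (7.898 kJ/mol)(1.153) = 9.11 kJ/mol
ΔG > 0, so the forward reaction is non-spontaneous (proceeds in reverse).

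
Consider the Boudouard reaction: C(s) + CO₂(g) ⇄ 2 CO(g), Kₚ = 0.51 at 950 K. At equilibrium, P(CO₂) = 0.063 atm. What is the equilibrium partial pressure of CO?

P(CO) = 0.18 atm

(C is a pure solid — omitted from Kₚ.)
At equilibrium, Kₚ = P(CO)² / P(CO₂) = 0.51.
(P(CO))² / (0.063) = 0.51
P(CO)² = 0.0321 ⇒ P(CO) = 0.18 atm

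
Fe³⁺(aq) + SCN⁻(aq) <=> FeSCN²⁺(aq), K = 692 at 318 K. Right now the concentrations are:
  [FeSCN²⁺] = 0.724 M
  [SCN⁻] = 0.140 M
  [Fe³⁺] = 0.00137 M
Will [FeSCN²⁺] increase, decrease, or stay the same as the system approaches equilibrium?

Q = [FeSCN²⁺] / ([Fe³⁺]·[SCN⁻]) = (0.724) / ((0.00137)·(0.140)) = 3770
Q = 3770 > K = 692: net reverse reaction.
FeSCN²⁺ is a product, so it decreases.

decrease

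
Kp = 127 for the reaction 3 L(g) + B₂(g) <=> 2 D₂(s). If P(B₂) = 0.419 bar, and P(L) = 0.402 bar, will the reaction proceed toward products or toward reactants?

toward products

(D₂ is a pure solid — omitted from Qp.)
Qp = 1 / (P(L)³·P(B₂)) = 1 / ((0.402)³·(0.419)) = 36.7
Qp = 36.7 < Kp = 127, so the forward reaction proceeds.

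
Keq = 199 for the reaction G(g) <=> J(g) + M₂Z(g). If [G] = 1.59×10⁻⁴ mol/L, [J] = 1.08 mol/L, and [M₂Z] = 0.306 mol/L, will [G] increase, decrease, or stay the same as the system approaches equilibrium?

increase

Q = [J]·[M₂Z] / [G] = (1.08)·(0.306) / (1.59×10⁻⁴) = 2080
Q = 2080 > Keq = 199: net reverse reaction.
G is a reactant, so it increases.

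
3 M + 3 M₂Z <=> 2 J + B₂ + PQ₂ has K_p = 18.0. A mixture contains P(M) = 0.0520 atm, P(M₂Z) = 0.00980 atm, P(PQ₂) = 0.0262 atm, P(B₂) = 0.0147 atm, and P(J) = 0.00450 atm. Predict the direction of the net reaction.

Q_p = P(J)²·P(B₂)·P(PQ₂) / (P(M)³·P(M₂Z)³) = (0.00450)²·(0.0147)·(0.0262) / ((0.0520)³·(0.00980)³) = 58.9
Q_p = 58.9 > K_p = 18.0, so the reverse reaction proceeds.

to the left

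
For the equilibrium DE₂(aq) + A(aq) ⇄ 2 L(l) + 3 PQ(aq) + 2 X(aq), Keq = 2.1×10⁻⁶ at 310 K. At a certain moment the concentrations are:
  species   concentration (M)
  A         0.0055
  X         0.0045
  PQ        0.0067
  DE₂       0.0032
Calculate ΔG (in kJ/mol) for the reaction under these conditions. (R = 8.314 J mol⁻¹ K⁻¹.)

(L is a pure liquid — omitted from Q.)
Q = [PQ]³·[X]² / ([DE₂]·[A]) = (0.0067)³·(0.0045)² / ((0.0032)·(0.0055)) = 3.46×10⁻⁷
ΔG = RT ln(Q/Keq) = (8.314 J mol⁻¹ K⁻¹)(310 K) × ln(3.46×10⁻⁷/2.1×10⁻⁶)
   = (2.577 kJ/mol)(-1.803) = -4.65 kJ/mol
ΔG < 0, so the forward reaction is spontaneous (proceeds forward).

ΔG = -4.65 kJ/mol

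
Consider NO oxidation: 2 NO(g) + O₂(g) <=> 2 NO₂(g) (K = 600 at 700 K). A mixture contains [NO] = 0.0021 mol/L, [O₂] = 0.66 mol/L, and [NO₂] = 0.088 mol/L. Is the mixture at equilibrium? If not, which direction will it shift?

no; Q > K, reaction proceeds in reverse

Q = [NO₂]² / ([NO]²·[O₂]) = (0.088)² / ((0.0021)²·(0.66)) = 2700
Q = 2700 > K = 600: net reverse reaction.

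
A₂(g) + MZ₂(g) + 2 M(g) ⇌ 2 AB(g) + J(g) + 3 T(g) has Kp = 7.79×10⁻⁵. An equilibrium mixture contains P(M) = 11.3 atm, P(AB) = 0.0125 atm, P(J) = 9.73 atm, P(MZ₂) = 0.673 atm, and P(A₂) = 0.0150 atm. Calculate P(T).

At equilibrium, Kp = P(AB)²·P(J)·P(T)³ / (P(A₂)·P(MZ₂)·P(M)²) = 7.79×10⁻⁵.
(0.0125)²·(9.73)·(P(T))³ / ((0.0150)·(0.673)·(11.3)²) = 7.79×10⁻⁵
P(T)³ = 0.0660 ⇒ P(T) = 0.404 atm

P(T) = 0.404 atm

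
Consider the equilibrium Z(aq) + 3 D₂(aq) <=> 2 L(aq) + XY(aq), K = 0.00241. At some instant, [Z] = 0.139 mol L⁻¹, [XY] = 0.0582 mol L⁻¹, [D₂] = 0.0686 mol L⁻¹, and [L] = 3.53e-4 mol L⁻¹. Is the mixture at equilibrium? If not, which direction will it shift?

no; Q < K, reaction proceeds forward

Q = [L]²·[XY] / ([Z]·[D₂]³) = (3.53e-4)²·(0.0582) / ((0.139)·(0.0686)³) = 1.62e-4
Q = 1.62e-4 < K = 0.00241: net forward reaction.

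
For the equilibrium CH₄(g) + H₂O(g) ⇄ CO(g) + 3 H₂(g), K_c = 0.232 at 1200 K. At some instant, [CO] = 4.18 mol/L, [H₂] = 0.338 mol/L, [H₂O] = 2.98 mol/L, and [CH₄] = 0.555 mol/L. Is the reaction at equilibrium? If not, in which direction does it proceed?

Q_c = [CO]·[H₂]³ / ([CH₄]·[H₂O]) = (4.18)·(0.338)³ / ((0.555)·(2.98)) = 0.0976
Q_c = 0.0976 < K_c = 0.232, so the forward reaction proceeds.

in the forward direction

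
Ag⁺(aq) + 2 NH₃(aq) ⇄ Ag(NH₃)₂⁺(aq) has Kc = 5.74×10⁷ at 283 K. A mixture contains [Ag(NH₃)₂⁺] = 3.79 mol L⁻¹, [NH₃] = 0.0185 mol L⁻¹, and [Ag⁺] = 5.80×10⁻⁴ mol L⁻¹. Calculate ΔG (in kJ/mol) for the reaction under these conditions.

Qc = [Ag(NH₃)₂⁺] / ([Ag⁺]·[NH₃]²) = (3.79) / ((5.80×10⁻⁴)·(0.0185)²) = 1.91×10⁷
ΔG = RT ln(Qc/Kc) = (8.314 J mol⁻¹ K⁻¹)(283 K) × ln(1.91×10⁷/5.74×10⁷)
   = (2.353 kJ/mol)(-1.100) = -2.59 kJ/mol
ΔG < 0, so the forward reaction is spontaneous (proceeds forward).

ΔG = -2.59 kJ/mol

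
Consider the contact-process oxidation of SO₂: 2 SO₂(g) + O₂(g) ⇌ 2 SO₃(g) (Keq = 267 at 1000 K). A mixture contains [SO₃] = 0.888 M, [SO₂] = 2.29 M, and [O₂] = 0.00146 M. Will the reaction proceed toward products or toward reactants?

Q = [SO₃]² / ([SO₂]²·[O₂]) = (0.888)² / ((2.29)²·(0.00146)) = 103
Q = 103 < Keq = 267, so the forward reaction proceeds.

forward (toward products)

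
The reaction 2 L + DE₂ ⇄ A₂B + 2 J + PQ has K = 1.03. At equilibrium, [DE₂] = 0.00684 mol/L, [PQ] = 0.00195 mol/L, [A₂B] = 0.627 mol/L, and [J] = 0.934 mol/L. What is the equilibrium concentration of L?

[L] = 0.389 mol/L

At equilibrium, K = [A₂B]·[J]²·[PQ] / ([L]²·[DE₂]) = 1.03.
(0.627)·(0.934)²·(0.00195) / (([L])²·(0.00684)) = 1.03
[L]² = 0.151 ⇒ [L] = 0.389 mol/L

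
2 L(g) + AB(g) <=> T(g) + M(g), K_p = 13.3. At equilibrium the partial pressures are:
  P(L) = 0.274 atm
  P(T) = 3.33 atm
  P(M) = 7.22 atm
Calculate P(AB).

P(AB) = 24.1 atm

At equilibrium, K_p = P(T)·P(M) / (P(L)²·P(AB)) = 13.3.
(3.33)·(7.22) / ((0.274)²·(P(AB))) = 13.3
P(AB) = 24.1 atm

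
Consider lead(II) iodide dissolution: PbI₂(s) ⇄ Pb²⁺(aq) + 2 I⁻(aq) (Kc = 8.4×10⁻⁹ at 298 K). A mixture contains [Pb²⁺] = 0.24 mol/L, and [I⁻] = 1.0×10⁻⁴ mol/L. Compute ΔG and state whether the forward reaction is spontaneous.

ΔG = -3.10 kJ/mol; the forward reaction is spontaneous

(PbI₂ is a pure solid — omitted from Qc.)
Qc = [Pb²⁺]·[I⁻]² = (0.24)·(1.0×10⁻⁴)² = 2.40×10⁻⁹
ΔG = RT ln(Qc/Kc) = (8.314 J mol⁻¹ K⁻¹)(298 K) × ln(2.40×10⁻⁹/8.4×10⁻⁹)
   = (2.478 kJ/mol)(-1.253) = -3.10 kJ/mol
ΔG < 0, so the forward reaction is spontaneous (proceeds forward).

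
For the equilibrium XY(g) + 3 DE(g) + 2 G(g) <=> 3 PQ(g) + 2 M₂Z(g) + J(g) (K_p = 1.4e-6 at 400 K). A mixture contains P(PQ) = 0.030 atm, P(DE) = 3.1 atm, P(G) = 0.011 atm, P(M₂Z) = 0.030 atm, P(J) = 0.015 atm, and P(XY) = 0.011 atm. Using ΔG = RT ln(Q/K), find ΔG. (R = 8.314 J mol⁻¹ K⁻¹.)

Q_p = P(PQ)³·P(M₂Z)²·P(J) / (P(XY)·P(DE)³·P(G)²) = (0.030)³·(0.030)²·(0.015) / ((0.011)·(3.1)³·(0.011)²) = 9.19e-6
ΔG = RT ln(Q_p/K_p) = (8.314 J mol⁻¹ K⁻¹)(400 K) × ln(9.19e-6/1.4e-6)
   = (3.326 kJ/mol)(1.882) = 6.26 kJ/mol
ΔG > 0, so the forward reaction is non-spontaneous (proceeds in reverse).

ΔG = 6.26 kJ/mol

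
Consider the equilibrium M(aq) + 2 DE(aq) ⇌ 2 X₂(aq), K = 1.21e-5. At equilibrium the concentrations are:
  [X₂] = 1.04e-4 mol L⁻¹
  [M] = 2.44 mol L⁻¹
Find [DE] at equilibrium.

At equilibrium, K = [X₂]² / ([M]·[DE]²) = 1.21e-5.
(1.04e-4)² / ((2.44)·([DE])²) = 1.21e-5
[DE]² = 3.66e-4 ⇒ [DE] = 0.0191 mol L⁻¹

[DE] = 0.0191 mol L⁻¹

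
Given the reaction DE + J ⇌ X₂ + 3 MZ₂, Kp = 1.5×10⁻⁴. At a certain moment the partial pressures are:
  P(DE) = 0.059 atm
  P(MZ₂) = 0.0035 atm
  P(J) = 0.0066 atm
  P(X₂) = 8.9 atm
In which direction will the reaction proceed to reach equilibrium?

to the left

Qp = P(X₂)·P(MZ₂)³ / (P(DE)·P(J)) = (8.9)·(0.0035)³ / ((0.059)·(0.0066)) = 9.8×10⁻⁴
Qp = 9.8×10⁻⁴ > Kp = 1.5×10⁻⁴, so the reverse reaction proceeds.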